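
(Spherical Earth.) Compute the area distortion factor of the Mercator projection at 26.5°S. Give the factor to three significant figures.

1.25

Mercator is conformal, so the point scale is isotropic: h = k = sec φ = 1/cos φ.
Areal scale = k² = sec²φ = 1/cos²(26.5°) = 1/0.8949² = 1.249.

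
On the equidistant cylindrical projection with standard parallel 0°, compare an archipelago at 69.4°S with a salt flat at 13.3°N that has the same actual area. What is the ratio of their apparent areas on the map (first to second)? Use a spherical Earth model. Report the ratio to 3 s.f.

2.77

For the equirectangular projection with φ₀ = 0 (plate carrée), h = 1 along meridians and k = sec φ along parallels.
Areal scale at 69.4°: h·k = 1.000 × 2.842 = 2.842.
Areal scale at 13.3°: h·k = 1.000 × 1.028 = 1.028.
Ratio = 2.842/1.028 ≈ 2.77.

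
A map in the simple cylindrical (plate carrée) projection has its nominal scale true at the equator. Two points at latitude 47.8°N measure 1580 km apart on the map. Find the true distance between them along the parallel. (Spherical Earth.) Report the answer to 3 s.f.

1060 km

Plate carrée maps x = Rλ, y = Rφ. The meridian scale is h = 1 and the parallel scale is k = 1/cos φ = sec φ.
Along the parallel at 47.8°, map distances are exaggerated by k = sec 47.8° = 1.489.
True distance = 1580 / 1.489 = 1580 × cos 47.8° ≈ 1060 km.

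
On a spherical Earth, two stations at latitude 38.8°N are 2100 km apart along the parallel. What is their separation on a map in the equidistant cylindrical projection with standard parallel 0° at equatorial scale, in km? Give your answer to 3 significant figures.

Plate carrée maps x = Rλ, y = Rφ. The meridian scale is h = 1 and the parallel scale is k = 1/cos φ = sec φ.
Along the parallel, k = sec 38.8° = 1/0.7793 = 1.283.
Map distance = 2100 × 1.283 ≈ 2690 km.

2690 km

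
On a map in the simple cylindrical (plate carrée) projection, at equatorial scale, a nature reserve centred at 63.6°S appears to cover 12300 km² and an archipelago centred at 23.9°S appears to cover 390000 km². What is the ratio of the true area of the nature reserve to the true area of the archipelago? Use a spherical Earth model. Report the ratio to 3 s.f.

0.0153

On the plate carrée, areal scale = h·k = 1 × sec φ, so true area = apparent × cos φ.
True area of nature reserve: 12300 × cos(63.6°) = 12300 × 0.4446 = 5469 km².
True area of archipelago: 390000 × cos(23.9°) = 390000 × 0.9143 = 356600 km².
Ratio = 5469 / 356600 ≈ 0.0153.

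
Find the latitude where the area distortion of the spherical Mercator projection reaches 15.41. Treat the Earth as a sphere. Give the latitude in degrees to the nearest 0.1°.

Mercator areal scale is sec²φ.
sec²φ = 15.41  ⇒  cos²φ = 0.06489  ⇒  cos φ = 0.2547.
φ = arccos(0.2547) ≈ 75.2°.

75.2°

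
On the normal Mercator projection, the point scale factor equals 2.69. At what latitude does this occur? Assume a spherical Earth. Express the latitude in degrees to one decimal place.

Mercator scale is k = sec φ = 1/cos φ.
1/cos φ = 2.69  ⇒  cos φ = 0.3717  ⇒  φ = arccos(0.3717) ≈ 68.2°.

68.2°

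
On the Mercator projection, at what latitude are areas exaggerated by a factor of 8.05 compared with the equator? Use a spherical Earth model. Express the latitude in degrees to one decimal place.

69.4°

Mercator areal scale is sec²φ.
sec²φ = 8.05  ⇒  cos²φ = 0.1242  ⇒  cos φ = 0.3525.
φ = arccos(0.3525) ≈ 69.4°.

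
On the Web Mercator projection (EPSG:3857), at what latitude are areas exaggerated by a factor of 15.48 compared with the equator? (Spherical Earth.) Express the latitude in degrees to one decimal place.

75.3°

Mercator areal scale is sec²φ.
sec²φ = 15.48  ⇒  cos²φ = 0.06460  ⇒  cos φ = 0.2542.
φ = arccos(0.2542) ≈ 75.3°.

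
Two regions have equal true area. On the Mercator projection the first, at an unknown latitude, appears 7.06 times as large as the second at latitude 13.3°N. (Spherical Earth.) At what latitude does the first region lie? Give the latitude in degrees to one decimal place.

68.5°

Mercator areal scale is sec²φ, so apparent-area ratio = sec²φ₁ / sec²φ₂ = cos²φ₂ / cos²φ₁.
cos²φ₂ / cos²φ₁ = 7.06  ⇒  cos φ₁ = cos 13.3° / √7.06 = 0.9732/2.657 = 0.3663.
φ₁ = arccos(0.3663) ≈ 68.5°.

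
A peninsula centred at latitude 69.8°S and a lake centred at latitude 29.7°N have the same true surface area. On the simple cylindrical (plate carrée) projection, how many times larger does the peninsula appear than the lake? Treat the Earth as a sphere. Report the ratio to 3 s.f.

Plate carrée maps x = Rλ, y = Rφ. The meridian scale is h = 1 and the parallel scale is k = 1/cos φ = sec φ.
Areal scale at 69.8°: h·k = 1.000 × 2.896 = 2.896.
Areal scale at 29.7°: h·k = 1.000 × 1.151 = 1.151.
Ratio = 2.896/1.151 ≈ 2.52.

2.52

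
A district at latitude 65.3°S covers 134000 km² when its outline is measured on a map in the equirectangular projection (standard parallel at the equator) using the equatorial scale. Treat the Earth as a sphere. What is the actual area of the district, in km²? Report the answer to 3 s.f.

56000 km²

In the plate carrée (x = Rλ, y = Rφ), meridians are true-scale (h = 1) and parallels are stretched by k = sec φ.
Areal scale = h·k = 1 × sec φ; at 65.3°, h = 1.000, k = 2.393, so h·k = 2.393.
True area = apparent / (areal scale) = 134000 / 2.393 ≈ 56000 km².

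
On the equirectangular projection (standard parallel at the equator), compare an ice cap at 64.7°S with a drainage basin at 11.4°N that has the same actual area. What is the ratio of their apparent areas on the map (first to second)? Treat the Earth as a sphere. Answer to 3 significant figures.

Plate carrée maps x = Rλ, y = Rφ. The meridian scale is h = 1 and the parallel scale is k = 1/cos φ = sec φ.
Areal scale at 64.7°: h·k = 1.000 × 2.340 = 2.340.
Areal scale at 11.4°: h·k = 1.000 × 1.020 = 1.020.
Ratio = 2.340/1.020 ≈ 2.29.

2.29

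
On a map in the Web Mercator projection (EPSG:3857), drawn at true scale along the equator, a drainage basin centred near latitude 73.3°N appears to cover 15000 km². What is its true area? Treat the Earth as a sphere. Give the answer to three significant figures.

1240 km²

Mercator is conformal, so the point scale is isotropic: h = k = sec φ = 1/cos φ.
Areal scale = k² = sec²φ = 1/cos²(73.3°) = 1/0.2874² = 12.11.
True area = apparent / (areal scale) = 15000 / 12.11 ≈ 1240 km².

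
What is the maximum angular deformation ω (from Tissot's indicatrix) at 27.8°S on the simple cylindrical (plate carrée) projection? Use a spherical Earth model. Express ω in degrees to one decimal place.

In the plate carrée (x = Rλ, y = Rφ), meridians are true-scale (h = 1) and parallels are stretched by k = sec φ.
At 27.8°: h = 1.000, k = 1.130; principal scales a = 1.130, b = 1.000.
sin(ω/2) = (a − b)/(a + b) = 0.1305/2.130 = 0.06124, so ω = 2 arcsin(0.06124) ≈ 7.0°.

7.0°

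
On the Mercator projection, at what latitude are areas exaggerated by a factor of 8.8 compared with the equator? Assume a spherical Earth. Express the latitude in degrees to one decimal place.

70.3°

Mercator areal scale is sec²φ.
sec²φ = 8.8  ⇒  cos²φ = 0.1136  ⇒  cos φ = 0.3371.
φ = arccos(0.3371) ≈ 70.3°.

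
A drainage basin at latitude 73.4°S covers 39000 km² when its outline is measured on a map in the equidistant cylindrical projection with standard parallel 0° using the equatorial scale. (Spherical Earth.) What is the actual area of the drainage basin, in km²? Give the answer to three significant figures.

For the equirectangular projection with φ₀ = 0 (plate carrée), h = 1 along meridians and k = sec φ along parallels.
Areal scale = h·k = 1 × sec φ; at 73.4°, h = 1.000, k = 3.500, so h·k = 3.500.
True area = apparent / (areal scale) = 39000 / 3.500 ≈ 11100 km².

11100 km²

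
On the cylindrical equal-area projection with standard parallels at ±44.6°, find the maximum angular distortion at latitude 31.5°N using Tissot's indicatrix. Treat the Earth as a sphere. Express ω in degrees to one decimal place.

20.5°

For cylindrical equal-area with standard parallel φ₀, h = cos φ / cos φ₀ and k = cos φ₀ / cos φ, so h·k = 1.
At 31.5°: h = 1.197, k = 0.8351; principal scales a = 1.197, b = 0.8351.
sin(ω/2) = (a − b)/(a + b) = 0.3624/2.033 = 0.1783, so ω = 2 arcsin(0.1783) ≈ 20.5°.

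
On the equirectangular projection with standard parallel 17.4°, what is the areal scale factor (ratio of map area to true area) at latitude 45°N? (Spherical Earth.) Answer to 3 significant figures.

1.35

With standard parallel φ₀ = 17.4°, the equirectangular projection gives x = Rλ cos φ₀, y = Rφ, so h = 1 and k = cos 17.4° / cos φ.
Areal scale = h·k = 1 × cos φ₀ / cos φ; at 45°, h = 1.000, k = 1.349, so h·k = 1.349.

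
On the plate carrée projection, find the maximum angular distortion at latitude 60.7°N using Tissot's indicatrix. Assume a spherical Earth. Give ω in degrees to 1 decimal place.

Plate carrée maps x = Rλ, y = Rφ. The meridian scale is h = 1 and the parallel scale is k = 1/cos φ = sec φ.
At 60.7°: h = 1.000, k = 2.043; principal scales a = 2.043, b = 1.000.
sin(ω/2) = (a − b)/(a + b) = 1.043/3.043 = 0.3428, so ω = 2 arcsin(0.3428) ≈ 40.1°.

40.1°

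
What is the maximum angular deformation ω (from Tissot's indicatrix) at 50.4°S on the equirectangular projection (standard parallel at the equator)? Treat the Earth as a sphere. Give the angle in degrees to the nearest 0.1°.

In the plate carrée (x = Rλ, y = Rφ), meridians are true-scale (h = 1) and parallels are stretched by k = sec φ.
At 50.4°: h = 1.000, k = 1.569; principal scales a = 1.569, b = 1.000.
sin(ω/2) = (a − b)/(a + b) = 0.5688/2.569 = 0.2214, so ω = 2 arcsin(0.2214) ≈ 25.6°.

25.6°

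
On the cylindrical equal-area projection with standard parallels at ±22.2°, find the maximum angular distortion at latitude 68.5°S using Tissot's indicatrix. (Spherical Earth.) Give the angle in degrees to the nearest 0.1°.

93.6°

A cylindrical equal-area projection with standard parallel φ₀ has meridian scale h = cos φ / cos φ₀ and parallel scale k = cos φ₀ / cos φ (so areas are preserved, h·k = 1).
At 68.5°: h = 0.3958, k = 2.526; principal scales a = 2.526, b = 0.3958.
sin(ω/2) = (a − b)/(a + b) = 2.130/2.922 = 0.7291, so ω = 2 arcsin(0.7291) ≈ 93.6°.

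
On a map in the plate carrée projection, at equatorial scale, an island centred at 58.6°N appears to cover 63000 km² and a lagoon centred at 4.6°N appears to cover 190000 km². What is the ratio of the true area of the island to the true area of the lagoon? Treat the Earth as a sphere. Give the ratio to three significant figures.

0.173

On the plate carrée, areal scale = h·k = 1 × sec φ, so true area = apparent × cos φ.
True area of island: 63000 × cos(58.6°) = 63000 × 0.5210 = 32820 km².
True area of lagoon: 190000 × cos(4.6°) = 190000 × 0.9968 = 189400 km².
Ratio = 32820 / 189400 ≈ 0.173.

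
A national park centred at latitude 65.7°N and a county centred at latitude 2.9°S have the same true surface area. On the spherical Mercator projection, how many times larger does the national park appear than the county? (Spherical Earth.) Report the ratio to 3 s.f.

5.89

Mercator areal scale is sec²φ.
At 65.7°: sec²(65.7°) = 1/0.4115² = 5.905.
At 2.9°: sec²(2.9°) = 1/0.9987² = 1.003.
Ratio = 5.905/1.003 = cos²(2.9°)/cos²(65.7°) ≈ 5.89.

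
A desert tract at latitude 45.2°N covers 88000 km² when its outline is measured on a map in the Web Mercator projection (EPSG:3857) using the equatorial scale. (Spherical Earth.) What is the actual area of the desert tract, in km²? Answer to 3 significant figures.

43700 km²

Mercator is conformal, so the point scale is isotropic: h = k = sec φ = 1/cos φ.
Areal scale = k² = sec²φ = 1/cos²(45.2°) = 1/0.7046² = 2.014.
True area = apparent / (areal scale) = 88000 / 2.014 ≈ 43700 km².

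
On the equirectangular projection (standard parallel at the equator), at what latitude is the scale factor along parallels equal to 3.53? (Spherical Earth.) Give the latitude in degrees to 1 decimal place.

73.5°

Plate carrée: h = 1, k = sec φ along parallels.
sec φ = 3.53  ⇒  cos φ = 0.2833  ⇒  φ ≈ 73.5°.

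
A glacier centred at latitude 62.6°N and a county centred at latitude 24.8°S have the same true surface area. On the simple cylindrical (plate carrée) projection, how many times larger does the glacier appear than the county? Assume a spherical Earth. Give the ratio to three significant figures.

In the plate carrée (x = Rλ, y = Rφ), meridians are true-scale (h = 1) and parallels are stretched by k = sec φ.
Areal scale at 62.6°: h·k = 1.000 × 2.173 = 2.173.
Areal scale at 24.8°: h·k = 1.000 × 1.102 = 1.102.
Ratio = 2.173/1.102 ≈ 1.97.

1.97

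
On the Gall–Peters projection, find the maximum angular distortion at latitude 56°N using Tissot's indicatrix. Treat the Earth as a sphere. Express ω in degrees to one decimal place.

The Gall–Peters projection is cylindrical equal-area with φ₀ = 45°. For cylindrical equal-area with standard parallel φ₀, h = cos φ / cos φ₀ and k = cos φ₀ / cos φ, so h·k = 1.
At 56°: h = 0.7908, k = 1.265; principal scales a = 1.265, b = 0.7908.
sin(ω/2) = (a − b)/(a + b) = 0.4737/2.055 = 0.2305, so ω = 2 arcsin(0.2305) ≈ 26.6°.

26.6°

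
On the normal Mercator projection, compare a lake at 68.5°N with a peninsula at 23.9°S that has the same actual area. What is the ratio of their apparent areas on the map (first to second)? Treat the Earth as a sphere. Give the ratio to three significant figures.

6.22

Mercator areal scale is sec²φ.
At 68.5°: sec²(68.5°) = 1/0.3665² = 7.445.
At 23.9°: sec²(23.9°) = 1/0.9143² = 1.196.
Ratio = 7.445/1.196 = cos²(23.9°)/cos²(68.5°) ≈ 6.22.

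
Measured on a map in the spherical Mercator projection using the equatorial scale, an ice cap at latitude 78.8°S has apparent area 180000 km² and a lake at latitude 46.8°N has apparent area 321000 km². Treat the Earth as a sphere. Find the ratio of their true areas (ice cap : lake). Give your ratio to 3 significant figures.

0.0451

Since Mercator area scale is 1/cos²φ, the true area equals the apparent area multiplied by cos²φ.
True area of ice cap: 180000 × cos²(78.8°) = 180000 × 0.03773 = 6791 km².
True area of lake: 321000 × cos²(46.8°) = 321000 × 0.4686 = 150400 km².
Ratio = 6791 / 150400 ≈ 0.0451.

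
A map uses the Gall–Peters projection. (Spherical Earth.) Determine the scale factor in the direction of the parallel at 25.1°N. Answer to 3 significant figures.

0.781

Gall–Peters is a cylindrical equal-area projection with standard parallels at ±45°. Cylindrical equal-area (φ₀ = 45°): h = cos φ / cos 45° along meridians, k = cos 45° / cos φ along parallels; h·k = 1.
k = cos 45° / cos 25.1° = 0.7071/0.9056 = 0.7808.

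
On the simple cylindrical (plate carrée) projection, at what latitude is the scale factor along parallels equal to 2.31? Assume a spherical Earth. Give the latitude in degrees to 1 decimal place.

64.3°

Plate carrée: h = 1, k = sec φ along parallels.
sec φ = 2.31  ⇒  cos φ = 0.4329  ⇒  φ ≈ 64.3°.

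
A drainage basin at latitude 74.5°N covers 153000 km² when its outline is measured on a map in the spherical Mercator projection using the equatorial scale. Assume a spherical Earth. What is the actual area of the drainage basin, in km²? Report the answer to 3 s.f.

Mercator is conformal, so the point scale is isotropic: h = k = sec φ = 1/cos φ.
Areal scale = k² = sec²φ = 1/cos²(74.5°) = 1/0.2672² = 14.00.
True area = apparent / (areal scale) = 153000 / 14.00 ≈ 10900 km².

10900 km²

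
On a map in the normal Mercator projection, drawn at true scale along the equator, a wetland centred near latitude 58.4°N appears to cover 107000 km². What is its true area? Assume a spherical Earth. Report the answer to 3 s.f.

29400 km²

The Mercator projection is conformal; its linear scale factor is the same in every direction and equals sec φ = 1/cos φ.
Areal scale = k² = sec²φ = 1/cos²(58.4°) = 1/0.5240² = 3.642.
True area = apparent / (areal scale) = 107000 / 3.642 ≈ 29400 km².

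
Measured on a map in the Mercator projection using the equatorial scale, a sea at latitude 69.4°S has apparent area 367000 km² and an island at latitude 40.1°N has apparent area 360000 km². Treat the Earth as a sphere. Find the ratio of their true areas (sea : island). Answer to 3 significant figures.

0.216

Mercator's areal exaggeration is sec²φ; hence true area = (apparent area) · cos²φ.
True area of sea: 367000 × cos²(69.4°) = 367000 × 0.1238 = 45430 km².
True area of island: 360000 × cos²(40.1°) = 360000 × 0.5851 = 210600 km².
Ratio = 45430 / 210600 ≈ 0.216.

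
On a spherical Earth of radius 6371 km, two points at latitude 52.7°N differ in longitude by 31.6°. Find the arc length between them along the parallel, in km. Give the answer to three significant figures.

Arc length along a parallel = R cos φ · Δλ (with Δλ in radians).
= 6371 × cos 52.7° × (31.6° × π/180) = 6371 × 0.6060 × 0.5515 ≈ 2130 km.

2130 km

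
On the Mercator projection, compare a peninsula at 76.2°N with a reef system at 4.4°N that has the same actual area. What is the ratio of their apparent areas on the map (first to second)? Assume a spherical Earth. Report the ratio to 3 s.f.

17.5

Mercator areal scale is sec²φ.
At 76.2°: sec²(76.2°) = 1/0.2385² = 17.58.
At 4.4°: sec²(4.4°) = 1/0.9971² = 1.006.
Ratio = 17.58/1.006 = cos²(4.4°)/cos²(76.2°) ≈ 17.5.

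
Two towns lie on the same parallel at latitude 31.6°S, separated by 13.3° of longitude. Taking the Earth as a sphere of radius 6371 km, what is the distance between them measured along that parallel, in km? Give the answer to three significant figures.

Arc length along a parallel = R cos φ · Δλ (with Δλ in radians).
= 6371 × cos 31.6° × (13.3° × π/180) = 6371 × 0.8517 × 0.2321 ≈ 1260 km.

1260 km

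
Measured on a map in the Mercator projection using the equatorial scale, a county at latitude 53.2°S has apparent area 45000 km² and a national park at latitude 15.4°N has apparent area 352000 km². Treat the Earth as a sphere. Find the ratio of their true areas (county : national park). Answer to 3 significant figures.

On Mercator the areal scale is sec²φ, so true area = apparent × cos²φ.
True area of county: 45000 × cos²(53.2°) = 45000 × 0.3588 = 16150 km².
True area of national park: 352000 × cos²(15.4°) = 352000 × 0.9295 = 327200 km².
Ratio = 16150 / 327200 ≈ 0.0494.

0.0494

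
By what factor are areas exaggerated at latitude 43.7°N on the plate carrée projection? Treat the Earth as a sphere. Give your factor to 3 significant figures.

For the equirectangular projection with φ₀ = 0 (plate carrée), h = 1 along meridians and k = sec φ along parallels.
Areal scale = h·k = 1 × sec φ; at 43.7°, h = 1.000, k = 1.383, so h·k = 1.383.

1.38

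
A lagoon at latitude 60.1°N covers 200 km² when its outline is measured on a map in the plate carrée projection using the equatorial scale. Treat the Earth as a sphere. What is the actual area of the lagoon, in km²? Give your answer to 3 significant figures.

For the equirectangular projection with φ₀ = 0 (plate carrée), h = 1 along meridians and k = sec φ along parallels.
Areal scale = h·k = 1 × sec φ; at 60.1°, h = 1.000, k = 2.006, so h·k = 2.006.
True area = apparent / (areal scale) = 200 / 2.006 ≈ 99.7 km².

99.7 km²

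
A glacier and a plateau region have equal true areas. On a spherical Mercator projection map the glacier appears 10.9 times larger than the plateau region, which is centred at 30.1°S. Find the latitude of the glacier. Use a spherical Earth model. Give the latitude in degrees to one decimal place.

74.8°

For equal true areas on Mercator, apparent areas scale as sec²φ, so the ratio is cos²φ₂ / cos²φ₁.
cos²φ₂ / cos²φ₁ = 10.9  ⇒  cos φ₁ = cos 30.1° / √10.9 = 0.8652/3.302 = 0.2620.
φ₁ = arccos(0.2620) ≈ 74.8°.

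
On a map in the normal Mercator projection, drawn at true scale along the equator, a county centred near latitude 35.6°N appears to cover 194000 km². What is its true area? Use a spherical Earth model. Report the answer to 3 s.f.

128000 km²

The Mercator projection is conformal; its linear scale factor is the same in every direction and equals sec φ = 1/cos φ.
Areal scale = k² = sec²φ = 1/cos²(35.6°) = 1/0.8131² = 1.513.
True area = apparent / (areal scale) = 194000 / 1.513 ≈ 128000 km².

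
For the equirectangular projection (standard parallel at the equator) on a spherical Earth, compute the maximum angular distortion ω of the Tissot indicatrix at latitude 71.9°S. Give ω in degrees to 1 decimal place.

63.5°

For the equirectangular projection with φ₀ = 0 (plate carrée), h = 1 along meridians and k = sec φ along parallels.
At 71.9°: h = 1.000, k = 3.219; principal scales a = 3.219, b = 1.000.
sin(ω/2) = (a − b)/(a + b) = 2.219/4.219 = 0.5259, so ω = 2 arcsin(0.5259) ≈ 63.5°.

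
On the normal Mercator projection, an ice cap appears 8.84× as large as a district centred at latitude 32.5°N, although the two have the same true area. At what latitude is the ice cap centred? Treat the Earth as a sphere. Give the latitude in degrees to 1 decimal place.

73.5°

On Mercator, (apparent₁)/(apparent₂) = sec²φ₁ / sec²φ₂ when true areas are equal.
cos²φ₂ / cos²φ₁ = 8.84  ⇒  cos φ₁ = cos 32.5° / √8.84 = 0.8434/2.973 = 0.2837.
φ₁ = arccos(0.2837) ≈ 73.5°.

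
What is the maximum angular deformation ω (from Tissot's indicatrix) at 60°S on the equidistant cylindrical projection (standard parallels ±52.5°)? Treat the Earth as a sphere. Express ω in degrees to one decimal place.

The equidistant cylindrical projection with φ₀ = 52.5° has h = 1 (meridians true) and k = cos φ₀ / cos φ along parallels.
At 60°: h = 1.000, k = 1.218; principal scales a = 1.218, b = 1.000.
sin(ω/2) = (a − b)/(a + b) = 0.2175/2.218 = 0.09809, so ω = 2 arcsin(0.09809) ≈ 11.3°.

11.3°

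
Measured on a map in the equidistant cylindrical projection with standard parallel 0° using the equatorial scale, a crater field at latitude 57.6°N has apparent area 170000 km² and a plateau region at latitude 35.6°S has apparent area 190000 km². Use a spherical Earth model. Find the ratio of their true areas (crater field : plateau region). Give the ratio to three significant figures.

Plate carrée has h = 1 and k = sec φ, giving areal scale sec φ; true area = (apparent area) · cos φ.
True area of crater field: 170000 × cos(57.6°) = 170000 × 0.5358 = 91090 km².
True area of plateau region: 190000 × cos(35.6°) = 190000 × 0.8131 = 154500 km².
Ratio = 91090 / 154500 ≈ 0.590.

0.590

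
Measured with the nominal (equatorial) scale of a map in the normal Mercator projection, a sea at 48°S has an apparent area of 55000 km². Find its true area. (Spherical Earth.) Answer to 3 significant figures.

24600 km²

The Mercator projection is conformal; its linear scale factor is the same in every direction and equals sec φ = 1/cos φ.
Areal scale = k² = sec²φ = 1/cos²(48°) = 1/0.6691² = 2.233.
True area = apparent / (areal scale) = 55000 / 2.233 ≈ 24600 km².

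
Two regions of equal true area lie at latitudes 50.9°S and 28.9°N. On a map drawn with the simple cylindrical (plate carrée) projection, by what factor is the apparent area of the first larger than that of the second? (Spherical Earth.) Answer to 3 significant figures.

1.39

Plate carrée maps x = Rλ, y = Rφ. The meridian scale is h = 1 and the parallel scale is k = 1/cos φ = sec φ.
Areal scale at 50.9°: h·k = 1.000 × 1.586 = 1.586.
Areal scale at 28.9°: h·k = 1.000 × 1.142 = 1.142.
Ratio = 1.586/1.142 ≈ 1.39.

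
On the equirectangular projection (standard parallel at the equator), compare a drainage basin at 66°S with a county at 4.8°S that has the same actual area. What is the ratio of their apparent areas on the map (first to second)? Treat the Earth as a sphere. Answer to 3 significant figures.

2.45

Plate carrée maps x = Rλ, y = Rφ. The meridian scale is h = 1 and the parallel scale is k = 1/cos φ = sec φ.
Areal scale at 66°: h·k = 1.000 × 2.459 = 2.459.
Areal scale at 4.8°: h·k = 1.000 × 1.004 = 1.004.
Ratio = 2.459/1.004 ≈ 2.45.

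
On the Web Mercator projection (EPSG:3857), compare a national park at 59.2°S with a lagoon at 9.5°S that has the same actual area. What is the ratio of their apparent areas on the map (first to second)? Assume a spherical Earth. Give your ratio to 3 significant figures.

3.71

Mercator is conformal with k = sec φ, so areal scale = k² = sec²φ.
At 59.2°: sec²(59.2°) = 1/0.5120² = 3.814.
At 9.5°: sec²(9.5°) = 1/0.9863² = 1.028.
Ratio = 3.814/1.028 = cos²(9.5°)/cos²(59.2°) ≈ 3.71.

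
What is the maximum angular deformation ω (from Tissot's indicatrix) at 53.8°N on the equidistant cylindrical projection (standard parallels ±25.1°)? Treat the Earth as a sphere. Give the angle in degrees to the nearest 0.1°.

24.3°

The equidistant cylindrical projection with φ₀ = 25.1° has h = 1 (meridians true) and k = cos φ₀ / cos φ along parallels.
At 53.8°: h = 1.000, k = 1.533; principal scales a = 1.533, b = 1.000.
sin(ω/2) = (a − b)/(a + b) = 0.5333/2.533 = 0.2105, so ω = 2 arcsin(0.2105) ≈ 24.3°.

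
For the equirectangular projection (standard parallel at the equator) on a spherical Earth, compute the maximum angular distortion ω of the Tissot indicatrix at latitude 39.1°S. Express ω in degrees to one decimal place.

14.5°

In the plate carrée (x = Rλ, y = Rφ), meridians are true-scale (h = 1) and parallels are stretched by k = sec φ.
At 39.1°: h = 1.000, k = 1.289; principal scales a = 1.289, b = 1.000.
sin(ω/2) = (a − b)/(a + b) = 0.2886/2.289 = 0.1261, so ω = 2 arcsin(0.1261) ≈ 14.5°.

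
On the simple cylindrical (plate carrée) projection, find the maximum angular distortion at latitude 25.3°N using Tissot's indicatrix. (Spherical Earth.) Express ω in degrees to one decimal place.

For the equirectangular projection with φ₀ = 0 (plate carrée), h = 1 along meridians and k = sec φ along parallels.
At 25.3°: h = 1.000, k = 1.106; principal scales a = 1.106, b = 1.000.
sin(ω/2) = (a − b)/(a + b) = 0.1061/2.106 = 0.05037, so ω = 2 arcsin(0.05037) ≈ 5.8°.

5.8°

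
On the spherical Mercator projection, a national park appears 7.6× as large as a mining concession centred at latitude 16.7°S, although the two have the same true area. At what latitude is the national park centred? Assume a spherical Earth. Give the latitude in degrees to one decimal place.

For equal true areas on Mercator, apparent areas scale as sec²φ, so the ratio is cos²φ₂ / cos²φ₁.
cos²φ₂ / cos²φ₁ = 7.6  ⇒  cos φ₁ = cos 16.7° / √7.6 = 0.9578/2.757 = 0.3474.
φ₁ = arccos(0.3474) ≈ 69.7°.

69.7°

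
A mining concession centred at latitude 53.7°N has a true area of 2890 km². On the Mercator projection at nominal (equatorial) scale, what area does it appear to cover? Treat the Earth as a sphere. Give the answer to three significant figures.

The Mercator projection is conformal; its linear scale factor is the same in every direction and equals sec φ = 1/cos φ.
Areal scale = k² = sec²φ = 1/cos²(53.7°) = 1/0.5920² = 2.853.
Apparent area = 2890 × 2.853 ≈ 8250 km².

8250 km²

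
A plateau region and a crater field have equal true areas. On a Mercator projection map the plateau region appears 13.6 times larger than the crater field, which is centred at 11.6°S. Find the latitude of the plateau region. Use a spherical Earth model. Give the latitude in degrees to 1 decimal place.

74.6°

For equal true areas on Mercator, apparent areas scale as sec²φ, so the ratio is cos²φ₂ / cos²φ₁.
cos²φ₂ / cos²φ₁ = 13.6  ⇒  cos φ₁ = cos 11.6° / √13.6 = 0.9796/3.688 = 0.2656.
φ₁ = arccos(0.2656) ≈ 74.6°.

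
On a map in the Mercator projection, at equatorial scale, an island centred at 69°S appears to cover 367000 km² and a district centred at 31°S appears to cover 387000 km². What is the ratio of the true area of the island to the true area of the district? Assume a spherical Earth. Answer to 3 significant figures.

Mercator's areal exaggeration is sec²φ; hence true area = (apparent area) · cos²φ.
True area of island: 367000 × cos²(69°) = 367000 × 0.1284 = 47130 km².
True area of district: 387000 × cos²(31°) = 387000 × 0.7347 = 284300 km².
Ratio = 47130 / 284300 ≈ 0.166.

0.166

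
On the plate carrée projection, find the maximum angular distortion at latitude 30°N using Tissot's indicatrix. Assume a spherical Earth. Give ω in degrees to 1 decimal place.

In the plate carrée (x = Rλ, y = Rφ), meridians are true-scale (h = 1) and parallels are stretched by k = sec φ.
At 30°: h = 1.000, k = 1.155; principal scales a = 1.155, b = 1.000.
sin(ω/2) = (a − b)/(a + b) = 0.1547/2.155 = 0.07180, so ω = 2 arcsin(0.07180) ≈ 8.2°.

8.2°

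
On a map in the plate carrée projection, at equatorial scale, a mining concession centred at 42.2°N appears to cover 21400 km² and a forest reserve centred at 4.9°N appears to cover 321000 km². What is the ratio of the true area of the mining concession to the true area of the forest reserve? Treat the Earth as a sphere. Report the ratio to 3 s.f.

Plate carrée has h = 1 and k = sec φ, giving areal scale sec φ; true area = (apparent area) · cos φ.
True area of mining concession: 21400 × cos(42.2°) = 21400 × 0.7408 = 15850 km².
True area of forest reserve: 321000 × cos(4.9°) = 321000 × 0.9963 = 319800 km².
Ratio = 15850 / 319800 ≈ 0.0496.

0.0496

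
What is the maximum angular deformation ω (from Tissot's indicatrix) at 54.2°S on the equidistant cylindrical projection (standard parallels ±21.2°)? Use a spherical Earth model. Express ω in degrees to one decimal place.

26.5°

The equidistant cylindrical projection with φ₀ = 21.2° has h = 1 (meridians true) and k = cos φ₀ / cos φ along parallels.
At 54.2°: h = 1.000, k = 1.594; principal scales a = 1.594, b = 1.000.
sin(ω/2) = (a − b)/(a + b) = 0.5938/2.594 = 0.2289, so ω = 2 arcsin(0.2289) ≈ 26.5°.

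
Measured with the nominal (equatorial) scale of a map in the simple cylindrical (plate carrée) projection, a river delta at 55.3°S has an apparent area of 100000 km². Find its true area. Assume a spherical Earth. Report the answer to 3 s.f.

In the plate carrée (x = Rλ, y = Rφ), meridians are true-scale (h = 1) and parallels are stretched by k = sec φ.
Areal scale = h·k = 1 × sec φ; at 55.3°, h = 1.000, k = 1.757, so h·k = 1.757.
True area = apparent / (areal scale) = 100000 / 1.757 ≈ 56900 km².

56900 km²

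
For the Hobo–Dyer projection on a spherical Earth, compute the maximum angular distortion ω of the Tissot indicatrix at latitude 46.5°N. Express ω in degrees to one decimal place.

16.2°

The Hobo–Dyer projection is cylindrical equal-area with φ₀ = 37.5°. Cylindrical equal-area (φ₀ = 37.5°): h = cos φ / cos 37.5° along meridians, k = cos 37.5° / cos φ along parallels; h·k = 1.
At 46.5°: h = 0.8677, k = 1.153; principal scales a = 1.153, b = 0.8677.
sin(ω/2) = (a − b)/(a + b) = 0.2849/2.020 = 0.1410, so ω = 2 arcsin(0.1410) ≈ 16.2°.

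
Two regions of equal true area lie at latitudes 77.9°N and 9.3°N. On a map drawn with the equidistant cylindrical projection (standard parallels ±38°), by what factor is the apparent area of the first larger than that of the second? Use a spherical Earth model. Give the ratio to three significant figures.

4.71

The equidistant cylindrical projection with φ₀ = 38° has h = 1 (meridians true) and k = cos φ₀ / cos φ along parallels.
Areal scale at 77.9°: h·k = 1.000 × 3.759 = 3.759.
Areal scale at 9.3°: h·k = 1.000 × 0.7985 = 0.7985.
Ratio = 3.759/0.7985 ≈ 4.71.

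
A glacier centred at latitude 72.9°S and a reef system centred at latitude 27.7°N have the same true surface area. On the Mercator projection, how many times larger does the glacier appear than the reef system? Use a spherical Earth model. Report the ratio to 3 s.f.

9.07

On Mercator, area is exaggerated by sec²φ = 1/cos²φ.
At 72.9°: sec²(72.9°) = 1/0.2940² = 11.57.
At 27.7°: sec²(27.7°) = 1/0.8854² = 1.276.
Ratio = 11.57/1.276 = cos²(27.7°)/cos²(72.9°) ≈ 9.07.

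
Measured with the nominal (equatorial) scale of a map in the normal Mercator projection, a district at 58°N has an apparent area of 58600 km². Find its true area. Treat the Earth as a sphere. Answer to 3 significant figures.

Mercator is conformal, so the point scale is isotropic: h = k = sec φ = 1/cos φ.
Areal scale = k² = sec²φ = 1/cos²(58°) = 1/0.5299² = 3.561.
True area = apparent / (areal scale) = 58600 / 3.561 ≈ 16500 km².

16500 km²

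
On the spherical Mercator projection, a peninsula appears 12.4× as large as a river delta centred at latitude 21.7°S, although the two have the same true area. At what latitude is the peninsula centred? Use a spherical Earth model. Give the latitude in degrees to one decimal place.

Mercator areal scale is sec²φ, so apparent-area ratio = sec²φ₁ / sec²φ₂ = cos²φ₂ / cos²φ₁.
cos²φ₂ / cos²φ₁ = 12.4  ⇒  cos φ₁ = cos 21.7° / √12.4 = 0.9291/3.521 = 0.2639.
φ₁ = arccos(0.2639) ≈ 74.7°.

74.7°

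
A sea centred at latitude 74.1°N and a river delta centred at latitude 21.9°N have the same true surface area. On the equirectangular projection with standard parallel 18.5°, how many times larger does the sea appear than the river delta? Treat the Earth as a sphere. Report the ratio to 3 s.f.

With standard parallel φ₀ = 18.5°, the equirectangular projection gives x = Rλ cos φ₀, y = Rφ, so h = 1 and k = cos 18.5° / cos φ.
Areal scale at 74.1°: h·k = 1.000 × 3.462 = 3.462.
Areal scale at 21.9°: h·k = 1.000 × 1.022 = 1.022.
Ratio = 3.462/1.022 ≈ 3.39.

3.39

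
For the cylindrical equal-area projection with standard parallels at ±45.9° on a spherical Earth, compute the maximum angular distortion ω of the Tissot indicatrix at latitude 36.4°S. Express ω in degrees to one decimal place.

A cylindrical equal-area projection with standard parallel φ₀ has meridian scale h = cos φ / cos φ₀ and parallel scale k = cos φ₀ / cos φ (so areas are preserved, h·k = 1).
At 36.4°: h = 1.157, k = 0.8646; principal scales a = 1.157, b = 0.8646.
sin(ω/2) = (a − b)/(a + b) = 0.2920/2.021 = 0.1445, so ω = 2 arcsin(0.1445) ≈ 16.6°.

16.6°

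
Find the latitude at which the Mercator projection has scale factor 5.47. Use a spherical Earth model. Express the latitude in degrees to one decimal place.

79.5°

Mercator scale is k = sec φ = 1/cos φ.
1/cos φ = 5.47  ⇒  cos φ = 0.1828  ⇒  φ = arccos(0.1828) ≈ 79.5°.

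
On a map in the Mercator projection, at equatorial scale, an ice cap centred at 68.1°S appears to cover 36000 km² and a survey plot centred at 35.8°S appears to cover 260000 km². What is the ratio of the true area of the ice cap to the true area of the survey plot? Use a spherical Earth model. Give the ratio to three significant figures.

0.0293

Mercator's areal exaggeration is sec²φ; hence true area = (apparent area) · cos²φ.
True area of ice cap: 36000 × cos²(68.1°) = 36000 × 0.1391 = 5008 km².
True area of survey plot: 260000 × cos²(35.8°) = 260000 × 0.6578 = 171000 km².
Ratio = 5008 / 171000 ≈ 0.0293.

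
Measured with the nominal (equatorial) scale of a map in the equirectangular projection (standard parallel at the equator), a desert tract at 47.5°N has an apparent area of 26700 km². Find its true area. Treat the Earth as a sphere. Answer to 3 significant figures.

18000 km²

In the plate carrée (x = Rλ, y = Rφ), meridians are true-scale (h = 1) and parallels are stretched by k = sec φ.
Areal scale = h·k = 1 × sec φ; at 47.5°, h = 1.000, k = 1.480, so h·k = 1.480.
True area = apparent / (areal scale) = 26700 / 1.480 ≈ 18000 km².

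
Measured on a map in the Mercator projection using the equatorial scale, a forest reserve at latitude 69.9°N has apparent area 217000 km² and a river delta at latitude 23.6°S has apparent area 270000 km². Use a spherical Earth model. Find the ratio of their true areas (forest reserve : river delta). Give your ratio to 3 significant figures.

Since Mercator area scale is 1/cos²φ, the true area equals the apparent area multiplied by cos²φ.
True area of forest reserve: 217000 × cos²(69.9°) = 217000 × 0.1181 = 25630 km².
True area of river delta: 270000 × cos²(23.6°) = 270000 × 0.8397 = 226700 km².
Ratio = 25630 / 226700 ≈ 0.113.

0.113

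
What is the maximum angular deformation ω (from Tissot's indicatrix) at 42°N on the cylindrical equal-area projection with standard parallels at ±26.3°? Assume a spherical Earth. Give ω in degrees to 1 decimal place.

A cylindrical equal-area projection with standard parallel φ₀ has meridian scale h = cos φ / cos φ₀ and parallel scale k = cos φ₀ / cos φ (so areas are preserved, h·k = 1).
At 42°: h = 0.8290, k = 1.206; principal scales a = 1.206, b = 0.8290.
sin(ω/2) = (a − b)/(a + b) = 0.3774/2.035 = 0.1854, so ω = 2 arcsin(0.1854) ≈ 21.4°.

21.4°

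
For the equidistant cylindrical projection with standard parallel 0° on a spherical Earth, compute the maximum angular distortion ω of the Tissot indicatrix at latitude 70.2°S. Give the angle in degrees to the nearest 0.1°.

59.2°

In the plate carrée (x = Rλ, y = Rφ), meridians are true-scale (h = 1) and parallels are stretched by k = sec φ.
At 70.2°: h = 1.000, k = 2.952; principal scales a = 2.952, b = 1.000.
sin(ω/2) = (a − b)/(a + b) = 1.952/3.952 = 0.4939, so ω = 2 arcsin(0.4939) ≈ 59.2°.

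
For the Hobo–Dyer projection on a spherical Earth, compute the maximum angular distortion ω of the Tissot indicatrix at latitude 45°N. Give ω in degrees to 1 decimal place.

The Hobo–Dyer projection is cylindrical equal-area with φ₀ = 37.5°. A cylindrical equal-area projection with standard parallel φ₀ has meridian scale h = cos φ / cos φ₀ and parallel scale k = cos φ₀ / cos φ (so areas are preserved, h·k = 1).
At 45°: h = 0.8913, k = 1.122; principal scales a = 1.122, b = 0.8913.
sin(ω/2) = (a − b)/(a + b) = 0.2307/2.013 = 0.1146, so ω = 2 arcsin(0.1146) ≈ 13.2°.

13.2°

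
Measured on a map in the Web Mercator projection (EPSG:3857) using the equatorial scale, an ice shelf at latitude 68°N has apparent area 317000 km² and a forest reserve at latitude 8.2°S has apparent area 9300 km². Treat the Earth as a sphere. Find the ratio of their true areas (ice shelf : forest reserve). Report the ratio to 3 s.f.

On Mercator the areal scale is sec²φ, so true area = apparent × cos²φ.
True area of ice shelf: 317000 × cos²(68°) = 317000 × 0.1403 = 44480 km².
True area of forest reserve: 9300 × cos²(8.2°) = 9300 × 0.9797 = 9111 km².
Ratio = 44480 / 9111 ≈ 4.88.

4.88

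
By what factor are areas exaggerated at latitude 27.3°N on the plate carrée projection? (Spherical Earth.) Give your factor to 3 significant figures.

In the plate carrée (x = Rλ, y = Rφ), meridians are true-scale (h = 1) and parallels are stretched by k = sec φ.
Areal scale = h·k = 1 × sec φ; at 27.3°, h = 1.000, k = 1.125, so h·k = 1.125.

1.13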